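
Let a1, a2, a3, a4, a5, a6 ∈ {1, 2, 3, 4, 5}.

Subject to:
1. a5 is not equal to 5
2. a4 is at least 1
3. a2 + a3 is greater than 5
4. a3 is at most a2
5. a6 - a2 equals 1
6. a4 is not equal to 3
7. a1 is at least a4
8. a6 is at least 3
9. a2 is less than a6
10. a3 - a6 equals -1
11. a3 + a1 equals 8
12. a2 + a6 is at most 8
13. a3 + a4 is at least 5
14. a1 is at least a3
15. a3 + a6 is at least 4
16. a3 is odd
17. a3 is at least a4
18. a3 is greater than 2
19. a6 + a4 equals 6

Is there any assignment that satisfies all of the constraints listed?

The assignment a1 = 5, a2 = 3, a3 = 3, a4 = 2, a5 = 2, a6 = 4 works:
  constraint 3 holds since a2 + a3 = 6.
  constraint 5 holds since a6 - a2 = 1.
The rest check out directly.

Satisfiable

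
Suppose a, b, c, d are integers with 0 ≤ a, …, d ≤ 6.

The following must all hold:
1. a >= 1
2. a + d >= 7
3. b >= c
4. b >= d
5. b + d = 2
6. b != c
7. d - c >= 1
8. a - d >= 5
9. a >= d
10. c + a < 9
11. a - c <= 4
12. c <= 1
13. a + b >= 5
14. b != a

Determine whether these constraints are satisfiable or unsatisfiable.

Unsatisfiable

Constraints 7, 8, and 11 give a − d ≥ 5, d − c ≥ 1, c − a ≥ -4.
Adding all 3 inequalities: the left sides telescope to 0, and the right sides sum to 5 + 1 + (-4) = 2. So 0 ≥ 2, which is false.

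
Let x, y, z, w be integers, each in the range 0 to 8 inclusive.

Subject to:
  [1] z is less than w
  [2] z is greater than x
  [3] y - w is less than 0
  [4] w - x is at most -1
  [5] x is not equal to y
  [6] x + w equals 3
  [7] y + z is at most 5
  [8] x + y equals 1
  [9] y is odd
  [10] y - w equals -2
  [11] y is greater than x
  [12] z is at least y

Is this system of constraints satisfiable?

Constraints 1, 4, 11, and 12 give y ≤ z, z < w, w < x, x < y. Chaining: y ≤ z < w < x < y, which forces y < y — impossible.

Unsatisfiable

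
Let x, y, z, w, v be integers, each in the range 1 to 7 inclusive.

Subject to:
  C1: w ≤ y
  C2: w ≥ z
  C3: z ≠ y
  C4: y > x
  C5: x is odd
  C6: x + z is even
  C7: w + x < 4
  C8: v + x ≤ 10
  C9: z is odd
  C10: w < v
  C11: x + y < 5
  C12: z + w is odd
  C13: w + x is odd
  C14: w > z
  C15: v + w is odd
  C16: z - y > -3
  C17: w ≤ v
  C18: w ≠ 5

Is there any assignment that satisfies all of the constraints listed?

Satisfiable

Try x = 1, y = 2, z = 1, w = 2, v = 7.
Check constraint 7: w + x = 3; constraint 8: v + x = 8. The remaining constraints are straightforward to verify.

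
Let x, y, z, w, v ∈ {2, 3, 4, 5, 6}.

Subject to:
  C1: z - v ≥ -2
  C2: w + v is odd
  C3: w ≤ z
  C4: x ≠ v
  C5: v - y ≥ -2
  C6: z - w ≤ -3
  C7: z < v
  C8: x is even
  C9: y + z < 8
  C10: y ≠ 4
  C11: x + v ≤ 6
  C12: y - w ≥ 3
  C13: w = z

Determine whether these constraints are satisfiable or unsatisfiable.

Unsatisfiable

Constraints 1, 5, 6, and 12 give z − v ≥ -2, v − y ≥ -2, y − w ≥ 3, w − z ≥ 3.
Adding all 4 inequalities: the left sides telescope to 0, and the right sides sum to (-2) + (-2) + 3 + 3 = 2. So 0 ≥ 2, which is false.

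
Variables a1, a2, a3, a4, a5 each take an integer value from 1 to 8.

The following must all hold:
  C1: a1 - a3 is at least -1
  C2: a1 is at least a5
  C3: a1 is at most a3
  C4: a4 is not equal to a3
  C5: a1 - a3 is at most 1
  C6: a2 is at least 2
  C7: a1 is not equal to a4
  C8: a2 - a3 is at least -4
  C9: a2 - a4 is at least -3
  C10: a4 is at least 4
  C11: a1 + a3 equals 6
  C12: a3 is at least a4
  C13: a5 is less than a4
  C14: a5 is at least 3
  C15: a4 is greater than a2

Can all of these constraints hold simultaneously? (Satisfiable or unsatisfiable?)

Unsatisfiable

From constraints 2 and 14: a1 ≥ a5 ≥ 3. From constraints 10 and 12: a3 ≥ a4 ≥ 4. Hence a1 + a3 ≥ 7. But constraint 11 requires a1 + a3 = 6, and 6 < 7. Contradiction.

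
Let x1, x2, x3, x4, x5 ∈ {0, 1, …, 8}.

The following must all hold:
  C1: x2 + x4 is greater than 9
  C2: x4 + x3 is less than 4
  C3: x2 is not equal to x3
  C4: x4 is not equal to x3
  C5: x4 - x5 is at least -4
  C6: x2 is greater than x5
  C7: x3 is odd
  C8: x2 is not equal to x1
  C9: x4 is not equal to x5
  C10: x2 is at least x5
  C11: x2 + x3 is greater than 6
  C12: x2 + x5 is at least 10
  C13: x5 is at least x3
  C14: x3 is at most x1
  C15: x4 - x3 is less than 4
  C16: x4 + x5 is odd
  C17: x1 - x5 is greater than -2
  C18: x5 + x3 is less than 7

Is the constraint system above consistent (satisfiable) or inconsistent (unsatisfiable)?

Satisfiable

Setting (x1, x2, x3, x4, x5) = (3, 8, 1, 2, 3) satisfies everything: constraint 1: x2 + x4 = 10; constraint 2: x4 + x3 = 3; constraint 5: x4 - x5 = -1, and the others follow.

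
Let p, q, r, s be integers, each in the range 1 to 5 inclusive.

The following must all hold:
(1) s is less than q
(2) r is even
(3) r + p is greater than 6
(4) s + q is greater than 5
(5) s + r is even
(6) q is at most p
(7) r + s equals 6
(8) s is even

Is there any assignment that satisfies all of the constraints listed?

One satisfying assignment is p = 5, q = 5, r = 4, s = 2.
For the less obvious constraints — constraint 3: r + p = 9; constraint 4: s + q = 7; constraint 7: r + s = 6 — and the others hold by inspection.

Satisfiable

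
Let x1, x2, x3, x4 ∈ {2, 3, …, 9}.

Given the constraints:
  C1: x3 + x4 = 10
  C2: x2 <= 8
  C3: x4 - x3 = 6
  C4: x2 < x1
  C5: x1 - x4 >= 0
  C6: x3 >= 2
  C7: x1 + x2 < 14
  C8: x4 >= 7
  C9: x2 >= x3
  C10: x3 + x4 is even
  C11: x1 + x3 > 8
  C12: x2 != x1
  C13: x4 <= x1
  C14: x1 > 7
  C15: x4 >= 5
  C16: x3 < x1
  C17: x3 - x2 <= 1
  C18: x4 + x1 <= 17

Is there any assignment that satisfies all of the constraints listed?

Satisfiable

The assignment x1 = 8, x2 = 3, x3 = 2, x4 = 8 works:
  constraint 1 holds since x3 + x4 = 10.
  constraint 3 holds since x4 - x3 = 6.
  constraint 5 holds since x1 - x4 = 0.
The rest check out directly.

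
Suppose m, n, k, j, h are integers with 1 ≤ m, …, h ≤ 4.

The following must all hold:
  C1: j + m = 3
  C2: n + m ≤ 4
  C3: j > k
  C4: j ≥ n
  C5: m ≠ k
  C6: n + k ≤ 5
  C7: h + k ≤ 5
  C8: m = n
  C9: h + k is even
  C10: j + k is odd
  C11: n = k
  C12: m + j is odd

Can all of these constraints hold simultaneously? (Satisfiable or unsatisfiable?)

From constraints 8 and 11, m = n = k, so m = k. But constraint 5 says m ≠ k. Contradiction.

Unsatisfiable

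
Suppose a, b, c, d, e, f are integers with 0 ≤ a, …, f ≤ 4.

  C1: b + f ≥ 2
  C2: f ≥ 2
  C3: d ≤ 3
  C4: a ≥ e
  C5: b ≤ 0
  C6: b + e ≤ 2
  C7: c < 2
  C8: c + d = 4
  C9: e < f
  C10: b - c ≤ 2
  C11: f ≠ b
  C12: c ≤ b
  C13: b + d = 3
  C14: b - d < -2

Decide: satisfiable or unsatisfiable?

Unsatisfiable

From constraints 5 and 12: c ≤ b ≤ 0. From constraint 3: d ≤ 3. Hence c + d ≤ 3. But constraint 8 requires c + d = 4, and 4 > 3. Contradiction.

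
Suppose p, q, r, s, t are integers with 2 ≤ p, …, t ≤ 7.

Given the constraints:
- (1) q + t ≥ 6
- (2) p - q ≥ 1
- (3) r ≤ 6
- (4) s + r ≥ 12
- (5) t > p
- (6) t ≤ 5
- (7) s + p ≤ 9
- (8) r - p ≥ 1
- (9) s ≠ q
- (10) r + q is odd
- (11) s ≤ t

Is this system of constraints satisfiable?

Unsatisfiable

From constraints 6 and 11: s ≤ t ≤ 5. From constraint 3: r ≤ 6. Hence s + r ≤ 11. But constraint 4 requires s + r ≥ 12, and 12 > 11. Contradiction.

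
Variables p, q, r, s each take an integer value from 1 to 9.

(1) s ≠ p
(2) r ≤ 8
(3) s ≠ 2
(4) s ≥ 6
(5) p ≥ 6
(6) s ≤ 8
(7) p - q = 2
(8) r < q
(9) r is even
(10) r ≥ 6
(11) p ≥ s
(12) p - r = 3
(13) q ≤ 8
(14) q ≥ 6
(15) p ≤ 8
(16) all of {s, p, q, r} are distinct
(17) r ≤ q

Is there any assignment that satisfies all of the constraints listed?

Constraints 2, 4, 5, 6, 10, 13, 14, and 15 confine each of s, p, q, r to the 3 values {6, …, 8}.
Constraint 16 requires all 4 of them to be distinct, but only 3 values are available — impossible by the pigeonhole principle.

Unsatisfiable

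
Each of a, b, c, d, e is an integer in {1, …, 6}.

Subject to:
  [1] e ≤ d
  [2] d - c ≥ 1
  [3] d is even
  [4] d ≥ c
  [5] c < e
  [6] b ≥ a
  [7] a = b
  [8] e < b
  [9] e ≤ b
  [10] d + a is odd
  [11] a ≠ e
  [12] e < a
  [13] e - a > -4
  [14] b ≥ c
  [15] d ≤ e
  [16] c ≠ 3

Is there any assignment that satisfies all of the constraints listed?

Satisfiable

Try a = 5, b = 5, c = 1, d = 2, e = 2.
Check constraint 2: d - c = 1; constraint 3: d = 2 is even; constraint 13: e - a = -3. The remaining constraints are straightforward to verify.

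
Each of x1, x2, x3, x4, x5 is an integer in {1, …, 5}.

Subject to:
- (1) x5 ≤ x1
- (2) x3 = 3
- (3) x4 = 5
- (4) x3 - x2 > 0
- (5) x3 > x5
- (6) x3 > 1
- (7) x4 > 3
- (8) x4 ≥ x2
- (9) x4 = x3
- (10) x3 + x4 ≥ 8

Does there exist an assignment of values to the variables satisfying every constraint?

Constraint 3 fixes x4 = 5 and constraint 2 fixes x3 = 3, but constraint 9 requires x4 = x3. Since 5 ≠ 3, contradiction.

Unsatisfiable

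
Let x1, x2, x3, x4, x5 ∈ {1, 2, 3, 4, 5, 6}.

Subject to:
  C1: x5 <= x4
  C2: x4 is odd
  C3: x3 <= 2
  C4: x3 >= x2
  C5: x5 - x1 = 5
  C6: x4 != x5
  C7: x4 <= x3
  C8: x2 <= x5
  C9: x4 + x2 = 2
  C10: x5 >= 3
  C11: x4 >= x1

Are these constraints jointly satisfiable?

Unsatisfiable

From constraints 1 and 10: x4 ≥ x5 and x5 ≥ 3, so x4 ≥ 3. From constraints 3 and 7: x4 ≤ x3 and x3 ≤ 2, so x4 ≤ 2. But 2 < 3, so no value of x4 works.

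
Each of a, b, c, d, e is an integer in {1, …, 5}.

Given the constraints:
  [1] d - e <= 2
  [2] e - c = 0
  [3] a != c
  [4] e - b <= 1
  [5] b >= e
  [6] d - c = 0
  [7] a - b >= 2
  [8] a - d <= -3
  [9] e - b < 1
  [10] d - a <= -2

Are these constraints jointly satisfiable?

Constraints 1, 4, 7, and 8 give e − d ≥ -2, d − a ≥ 3, a − b ≥ 2, b − e ≥ -1.
Adding all 4 inequalities: the left sides telescope to 0, and the right sides sum to (-2) + 3 + 2 + (-1) = 2. So 0 ≥ 2, which is false.

Unsatisfiable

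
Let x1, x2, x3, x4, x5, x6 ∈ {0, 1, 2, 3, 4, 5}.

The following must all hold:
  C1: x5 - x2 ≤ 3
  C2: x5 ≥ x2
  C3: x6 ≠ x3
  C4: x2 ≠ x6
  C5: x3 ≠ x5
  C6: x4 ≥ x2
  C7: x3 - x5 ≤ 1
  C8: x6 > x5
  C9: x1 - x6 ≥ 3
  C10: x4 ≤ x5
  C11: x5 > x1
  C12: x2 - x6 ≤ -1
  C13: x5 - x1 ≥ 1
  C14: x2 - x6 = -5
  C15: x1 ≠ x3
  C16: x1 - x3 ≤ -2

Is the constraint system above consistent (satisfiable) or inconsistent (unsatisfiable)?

Constraints 1, 7, 9, 12, and 16 give x6 − x2 ≥ 1, x2 − x5 ≥ -3, x5 − x3 ≥ -1, x3 − x1 ≥ 2, x1 − x6 ≥ 3.
Adding all 5 inequalities: the left sides telescope to 0, and the right sides sum to 1 + (-3) + (-1) + 2 + 3 = 2. So 0 ≥ 2, which is false.

Unsatisfiable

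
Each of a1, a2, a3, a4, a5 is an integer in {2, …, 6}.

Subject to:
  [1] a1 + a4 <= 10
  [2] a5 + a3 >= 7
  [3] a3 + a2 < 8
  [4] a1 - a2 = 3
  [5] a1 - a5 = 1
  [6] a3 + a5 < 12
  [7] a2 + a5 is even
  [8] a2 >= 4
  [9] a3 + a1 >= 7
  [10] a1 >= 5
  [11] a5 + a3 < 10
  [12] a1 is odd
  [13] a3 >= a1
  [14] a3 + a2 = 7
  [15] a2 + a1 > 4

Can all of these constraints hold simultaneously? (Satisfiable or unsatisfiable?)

From constraints 10 and 13: a3 ≥ a1 ≥ 5. From constraint 8: a2 ≥ 4. Hence a3 + a2 ≥ 9. But constraint 14 requires a3 + a2 = 7, and 7 < 9. Contradiction.

Unsatisfiable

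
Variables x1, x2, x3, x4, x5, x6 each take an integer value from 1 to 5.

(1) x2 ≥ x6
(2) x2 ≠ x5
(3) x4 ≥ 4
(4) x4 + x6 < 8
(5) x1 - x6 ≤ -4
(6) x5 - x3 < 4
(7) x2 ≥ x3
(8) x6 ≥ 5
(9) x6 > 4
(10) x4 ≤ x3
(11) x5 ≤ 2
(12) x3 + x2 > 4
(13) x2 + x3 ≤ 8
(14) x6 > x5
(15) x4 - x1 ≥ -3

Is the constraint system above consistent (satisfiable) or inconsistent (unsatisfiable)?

From constraints 1 and 8: x2 ≥ x6 ≥ 5. From constraints 3 and 10: x3 ≥ x4 ≥ 4. Hence x2 + x3 ≥ 9. But constraint 13 requires x2 + x3 ≤ 8, and 8 < 9. Contradiction.

Unsatisfiable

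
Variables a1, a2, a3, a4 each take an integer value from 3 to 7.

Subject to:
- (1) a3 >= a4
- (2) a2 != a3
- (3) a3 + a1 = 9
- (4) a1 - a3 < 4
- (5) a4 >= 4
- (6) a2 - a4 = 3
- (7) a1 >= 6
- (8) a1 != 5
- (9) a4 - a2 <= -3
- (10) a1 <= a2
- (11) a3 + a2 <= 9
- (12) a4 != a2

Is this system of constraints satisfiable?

From constraints 1 and 5: a3 ≥ a4 ≥ 4. From constraints 7 and 10: a2 ≥ a1 ≥ 6. Hence a3 + a2 ≥ 10. But constraint 11 requires a3 + a2 ≤ 9, and 9 < 10. Contradiction.

Unsatisfiable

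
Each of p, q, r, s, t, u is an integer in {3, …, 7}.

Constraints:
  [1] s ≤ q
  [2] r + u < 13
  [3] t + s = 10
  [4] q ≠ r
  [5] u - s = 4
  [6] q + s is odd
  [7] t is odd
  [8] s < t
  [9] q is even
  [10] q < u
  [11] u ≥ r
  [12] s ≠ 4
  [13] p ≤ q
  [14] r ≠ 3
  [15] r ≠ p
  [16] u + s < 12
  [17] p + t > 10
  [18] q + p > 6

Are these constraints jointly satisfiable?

Satisfiable

One satisfying assignment is p = 4, q = 4, r = 5, s = 3, t = 7, u = 7.
For the less obvious constraints — constraint 2: r + u = 12; constraint 3: t + s = 10; constraint 5: u - s = 4 — and the others hold by inspection.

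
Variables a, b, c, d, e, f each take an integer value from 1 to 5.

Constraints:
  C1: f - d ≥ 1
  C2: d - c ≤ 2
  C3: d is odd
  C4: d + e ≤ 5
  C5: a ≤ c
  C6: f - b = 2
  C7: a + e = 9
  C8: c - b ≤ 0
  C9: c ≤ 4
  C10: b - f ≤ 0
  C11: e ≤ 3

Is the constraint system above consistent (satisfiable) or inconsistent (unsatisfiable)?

From constraints 5 and 9: a ≤ c ≤ 4. From constraint 11: e ≤ 3. Hence a + e ≤ 7. But constraint 7 requires a + e = 9, and 9 > 7. Contradiction.

Unsatisfiable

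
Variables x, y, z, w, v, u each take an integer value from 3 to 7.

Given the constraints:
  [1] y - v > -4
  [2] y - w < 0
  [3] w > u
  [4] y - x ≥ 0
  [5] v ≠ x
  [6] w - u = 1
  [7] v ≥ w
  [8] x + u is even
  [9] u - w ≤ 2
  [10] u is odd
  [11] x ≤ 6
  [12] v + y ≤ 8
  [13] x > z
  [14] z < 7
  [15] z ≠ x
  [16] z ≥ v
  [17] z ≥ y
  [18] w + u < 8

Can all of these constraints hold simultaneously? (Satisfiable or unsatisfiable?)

Constraints 2, 4, 7, 13, and 16 give y < w, w ≤ v, v ≤ z, z < x, x ≤ y. Chaining: y < w ≤ v ≤ z < x ≤ y, which forces y < y — impossible.

Unsatisfiable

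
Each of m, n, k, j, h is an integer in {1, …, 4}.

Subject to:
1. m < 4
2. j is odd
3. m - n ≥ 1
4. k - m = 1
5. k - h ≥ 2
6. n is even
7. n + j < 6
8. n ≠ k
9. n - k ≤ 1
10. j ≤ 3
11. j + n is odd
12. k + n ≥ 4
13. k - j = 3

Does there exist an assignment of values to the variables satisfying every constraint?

Satisfiable

Setting (m, n, k, j, h) = (3, 2, 4, 1, 1) satisfies everything: constraint 3: m - n = 1; constraint 4: k - m = 1; constraint 5: k - h = 3, and the others follow.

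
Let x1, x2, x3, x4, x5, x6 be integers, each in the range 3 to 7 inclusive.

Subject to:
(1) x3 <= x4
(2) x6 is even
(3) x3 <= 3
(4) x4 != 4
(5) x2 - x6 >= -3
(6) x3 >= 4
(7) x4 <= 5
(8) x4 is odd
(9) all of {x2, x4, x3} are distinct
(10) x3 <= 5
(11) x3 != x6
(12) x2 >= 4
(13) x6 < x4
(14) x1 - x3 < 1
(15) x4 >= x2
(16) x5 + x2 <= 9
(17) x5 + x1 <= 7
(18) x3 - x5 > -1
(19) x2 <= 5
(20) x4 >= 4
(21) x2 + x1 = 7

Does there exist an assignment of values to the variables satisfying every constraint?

Constraints 6, 7, 10, 12, 19, and 20 confine each of x2, x4, x3 to the 2 values {4, 5}.
Constraint 9 requires all 3 of them to be distinct, but only 2 values are available — impossible by the pigeonhole principle.

Unsatisfiable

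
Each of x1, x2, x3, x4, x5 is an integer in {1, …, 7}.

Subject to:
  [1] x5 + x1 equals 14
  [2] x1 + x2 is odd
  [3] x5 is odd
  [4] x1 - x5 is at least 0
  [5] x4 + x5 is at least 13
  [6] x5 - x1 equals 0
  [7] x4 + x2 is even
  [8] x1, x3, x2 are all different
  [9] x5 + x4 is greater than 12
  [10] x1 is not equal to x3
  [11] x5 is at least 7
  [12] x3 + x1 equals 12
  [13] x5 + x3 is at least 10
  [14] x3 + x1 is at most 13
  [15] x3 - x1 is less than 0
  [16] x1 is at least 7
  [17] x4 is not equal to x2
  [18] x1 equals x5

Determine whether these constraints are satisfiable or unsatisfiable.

Satisfiable

One satisfying assignment is x1 = 7, x2 = 2, x3 = 5, x4 = 6, x5 = 7.
For the less obvious constraints — constraint 1: x5 + x1 = 14; constraint 4: x1 - x5 = 0 — and the others hold by inspection.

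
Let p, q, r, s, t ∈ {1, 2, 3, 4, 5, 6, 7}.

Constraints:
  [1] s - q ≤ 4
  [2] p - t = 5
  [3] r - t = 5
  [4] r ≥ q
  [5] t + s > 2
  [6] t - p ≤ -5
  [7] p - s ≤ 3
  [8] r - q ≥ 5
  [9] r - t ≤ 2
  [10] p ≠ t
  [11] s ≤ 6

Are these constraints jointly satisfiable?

Constraints 1, 6, 7, 8, and 9 give r − q ≥ 5, q − s ≥ -4, s − p ≥ -3, p − t ≥ 5, t − r ≥ -2.
Adding all 5 inequalities: the left sides telescope to 0, and the right sides sum to 5 + (-4) + (-3) + 5 + (-2) = 1. So 0 ≥ 1, which is false.

Unsatisfiable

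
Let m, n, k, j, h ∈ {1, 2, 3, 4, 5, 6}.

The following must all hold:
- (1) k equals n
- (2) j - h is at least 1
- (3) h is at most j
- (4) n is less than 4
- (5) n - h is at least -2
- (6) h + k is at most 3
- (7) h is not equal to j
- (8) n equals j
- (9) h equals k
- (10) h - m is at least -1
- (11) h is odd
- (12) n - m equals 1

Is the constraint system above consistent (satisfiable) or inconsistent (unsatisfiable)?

From constraints 1, 8, and 9, h = k = n = j, so h = j. But constraint 7 says h ≠ j. Contradiction.

Unsatisfiable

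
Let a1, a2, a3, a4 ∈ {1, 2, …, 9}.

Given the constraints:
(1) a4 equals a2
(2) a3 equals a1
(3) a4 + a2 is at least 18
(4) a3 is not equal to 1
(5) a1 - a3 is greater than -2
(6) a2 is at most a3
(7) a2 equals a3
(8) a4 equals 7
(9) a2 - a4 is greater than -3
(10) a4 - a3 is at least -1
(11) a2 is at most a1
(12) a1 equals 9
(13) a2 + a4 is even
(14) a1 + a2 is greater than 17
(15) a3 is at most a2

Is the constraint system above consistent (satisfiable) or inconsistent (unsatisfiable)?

Constraint 8 fixes a4 = 7 and constraint 12 fixes a1 = 9. Constraints 1, 2, and 7 give a4 = a2 = a3 = a1, so a4 = a1. But 7 ≠ 9 — contradiction.

Unsatisfiable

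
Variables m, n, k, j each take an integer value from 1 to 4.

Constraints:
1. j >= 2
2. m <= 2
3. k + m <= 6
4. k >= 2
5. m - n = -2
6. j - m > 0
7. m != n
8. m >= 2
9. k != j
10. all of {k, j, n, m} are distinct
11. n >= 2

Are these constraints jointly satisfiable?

Constraints 1, 4, 8, and 11 confine each of k, j, n, m to the 3 values {2, …, 4} (the domain already gives each ≤ 4).
Constraint 10 requires all 4 of them to be distinct, but only 3 values are available — impossible by the pigeonhole principle.

Unsatisfiable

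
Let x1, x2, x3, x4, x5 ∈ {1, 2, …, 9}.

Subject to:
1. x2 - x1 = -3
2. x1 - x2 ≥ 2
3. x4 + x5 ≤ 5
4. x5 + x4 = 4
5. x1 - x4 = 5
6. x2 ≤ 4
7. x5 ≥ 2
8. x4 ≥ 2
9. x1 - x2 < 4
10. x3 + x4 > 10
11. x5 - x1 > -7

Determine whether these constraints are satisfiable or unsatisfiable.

Setting (x1, x2, x3, x4, x5) = (7, 4, 9, 2, 2) satisfies everything: constraint 1: x2 - x1 = -3; constraint 2: x1 - x2 = 3; constraint 3: x4 + x5 = 4, and the others follow.

Satisfiable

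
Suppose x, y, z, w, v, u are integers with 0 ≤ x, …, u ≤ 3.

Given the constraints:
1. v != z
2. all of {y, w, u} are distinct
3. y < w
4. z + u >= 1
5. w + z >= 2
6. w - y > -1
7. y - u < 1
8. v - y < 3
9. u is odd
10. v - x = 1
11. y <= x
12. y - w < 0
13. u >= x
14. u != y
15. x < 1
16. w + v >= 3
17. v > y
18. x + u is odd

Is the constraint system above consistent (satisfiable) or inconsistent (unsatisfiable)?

Setting (x, y, z, w, v, u) = (0, 0, 0, 2, 1, 1) satisfies everything: constraint 4: z + u = 1; constraint 5: w + z = 2; constraint 6: w - y = 2, and the others follow.

Satisfiable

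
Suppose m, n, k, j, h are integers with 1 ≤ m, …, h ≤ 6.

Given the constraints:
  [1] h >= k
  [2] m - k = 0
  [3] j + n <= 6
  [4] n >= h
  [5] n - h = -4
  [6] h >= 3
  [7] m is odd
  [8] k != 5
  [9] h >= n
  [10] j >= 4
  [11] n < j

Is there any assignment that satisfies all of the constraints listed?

Unsatisfiable

From constraint 10: j ≥ 4. From constraints 4 and 6: n ≥ h ≥ 3. Hence j + n ≥ 7. But constraint 3 requires j + n ≤ 6, and 6 < 7. Contradiction.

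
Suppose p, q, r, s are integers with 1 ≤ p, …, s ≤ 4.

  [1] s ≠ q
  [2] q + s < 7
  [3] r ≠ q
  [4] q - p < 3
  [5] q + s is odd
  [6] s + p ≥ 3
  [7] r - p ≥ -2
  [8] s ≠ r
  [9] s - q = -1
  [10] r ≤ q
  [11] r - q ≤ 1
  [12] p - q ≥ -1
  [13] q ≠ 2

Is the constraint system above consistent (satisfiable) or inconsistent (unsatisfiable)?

Satisfiable

Take p = 3, q = 3, r = 1, s = 2. Then constraint 2: q + s = 5; constraint 4: q - p = 0, and every other listed constraint is also met.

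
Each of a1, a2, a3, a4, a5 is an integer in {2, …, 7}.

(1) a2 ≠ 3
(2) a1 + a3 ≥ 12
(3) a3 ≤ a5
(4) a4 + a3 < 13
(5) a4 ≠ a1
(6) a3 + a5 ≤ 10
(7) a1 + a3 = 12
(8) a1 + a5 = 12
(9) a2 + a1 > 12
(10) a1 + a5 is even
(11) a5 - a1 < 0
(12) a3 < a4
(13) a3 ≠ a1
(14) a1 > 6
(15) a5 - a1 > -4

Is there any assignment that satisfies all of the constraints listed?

Satisfiable

Setting (a1, a2, a3, a4, a5) = (7, 6, 5, 6, 5) satisfies everything: constraint 2: a1 + a3 = 12; constraint 4: a4 + a3 = 11; constraint 6: a3 + a5 = 10, and the others follow.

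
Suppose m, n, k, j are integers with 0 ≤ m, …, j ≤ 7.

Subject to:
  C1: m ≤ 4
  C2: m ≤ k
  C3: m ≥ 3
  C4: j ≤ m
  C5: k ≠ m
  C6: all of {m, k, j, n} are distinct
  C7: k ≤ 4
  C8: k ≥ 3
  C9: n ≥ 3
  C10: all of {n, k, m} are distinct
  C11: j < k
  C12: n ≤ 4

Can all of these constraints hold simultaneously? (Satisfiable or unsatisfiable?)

Constraints 1, 3, 7, 8, 9, and 12 confine each of n, k, m to the 2 values {3, 4}.
Constraint 10 requires all 3 of them to be distinct, but only 2 values are available — impossible by the pigeonhole principle.

Unsatisfiable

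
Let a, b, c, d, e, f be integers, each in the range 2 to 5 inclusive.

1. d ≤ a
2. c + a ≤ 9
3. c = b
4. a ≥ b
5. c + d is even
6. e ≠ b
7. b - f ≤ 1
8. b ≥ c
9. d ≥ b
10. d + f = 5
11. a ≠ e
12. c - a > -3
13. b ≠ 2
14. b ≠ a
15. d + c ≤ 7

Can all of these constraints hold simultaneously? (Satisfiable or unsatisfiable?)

Try a = 5, b = 3, c = 3, d = 3, e = 2, f = 2.
Check constraint 2: c + a = 8; constraint 7: b - f = 1; constraint 10: d + f = 5. The remaining constraints are straightforward to verify.

Satisfiable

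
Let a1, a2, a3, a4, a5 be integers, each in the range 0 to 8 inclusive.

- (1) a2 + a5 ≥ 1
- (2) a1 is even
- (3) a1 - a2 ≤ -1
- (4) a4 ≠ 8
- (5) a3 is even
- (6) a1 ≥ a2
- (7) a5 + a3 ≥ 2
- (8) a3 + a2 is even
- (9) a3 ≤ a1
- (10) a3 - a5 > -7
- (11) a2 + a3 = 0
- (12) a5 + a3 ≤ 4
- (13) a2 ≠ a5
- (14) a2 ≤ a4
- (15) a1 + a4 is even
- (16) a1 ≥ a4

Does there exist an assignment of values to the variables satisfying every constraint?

Constraints 3, 14, and 16 give a4 ≤ a1, a1 < a2, a2 ≤ a4. Chaining: a4 ≤ a1 < a2 ≤ a4, which forces a4 < a4 — impossible.

Unsatisfiable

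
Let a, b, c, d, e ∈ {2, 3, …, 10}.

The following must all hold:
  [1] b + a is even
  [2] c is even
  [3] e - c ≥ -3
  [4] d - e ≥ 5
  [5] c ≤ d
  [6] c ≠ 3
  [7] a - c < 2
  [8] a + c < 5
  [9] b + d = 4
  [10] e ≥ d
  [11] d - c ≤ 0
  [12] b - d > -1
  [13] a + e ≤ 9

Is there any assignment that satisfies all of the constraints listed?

Unsatisfiable

Constraints 3, 4, and 11 give c − d ≥ 0, d − e ≥ 5, e − c ≥ -3.
Adding all 3 inequalities: the left sides telescope to 0, and the right sides sum to 0 + 5 + (-3) = 2. So 0 ≥ 2, which is false.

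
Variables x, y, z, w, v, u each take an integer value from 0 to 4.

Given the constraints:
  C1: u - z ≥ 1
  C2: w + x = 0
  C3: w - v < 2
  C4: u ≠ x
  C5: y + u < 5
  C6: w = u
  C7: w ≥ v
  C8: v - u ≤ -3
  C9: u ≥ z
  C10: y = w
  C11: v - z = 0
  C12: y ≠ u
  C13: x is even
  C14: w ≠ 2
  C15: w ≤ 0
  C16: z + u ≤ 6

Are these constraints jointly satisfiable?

Unsatisfiable

From constraints 6 and 10, y = w = u, so y = u. But constraint 12 says y ≠ u. Contradiction.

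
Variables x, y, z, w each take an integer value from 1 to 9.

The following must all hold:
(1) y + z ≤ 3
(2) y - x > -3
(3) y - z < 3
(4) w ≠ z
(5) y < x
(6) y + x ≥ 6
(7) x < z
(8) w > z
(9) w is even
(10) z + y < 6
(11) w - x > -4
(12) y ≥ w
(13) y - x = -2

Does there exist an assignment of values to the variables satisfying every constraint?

Unsatisfiable

Constraints 5, 7, 8, and 12 give w ≤ y, y < x, x < z, z < w. Chaining: w ≤ y < x < z < w, which forces w < w — impossible.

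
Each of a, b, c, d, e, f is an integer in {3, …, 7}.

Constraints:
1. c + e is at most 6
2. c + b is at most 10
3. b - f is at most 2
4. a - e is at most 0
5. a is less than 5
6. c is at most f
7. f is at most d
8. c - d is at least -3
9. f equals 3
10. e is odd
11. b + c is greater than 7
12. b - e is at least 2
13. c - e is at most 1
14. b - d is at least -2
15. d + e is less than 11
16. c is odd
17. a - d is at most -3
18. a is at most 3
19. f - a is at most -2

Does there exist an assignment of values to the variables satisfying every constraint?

Unsatisfiable

Constraints 3, 8, 12, 13, 17, and 19 give f − b ≥ -2, b − e ≥ 2, e − c ≥ -1, c − d ≥ -3, d − a ≥ 3, a − f ≥ 2.
Adding all 6 inequalities: the left sides telescope to 0, and the right sides sum to (-2) + 2 + (-1) + (-3) + 3 + 2 = 1. So 0 ≥ 1, which is false.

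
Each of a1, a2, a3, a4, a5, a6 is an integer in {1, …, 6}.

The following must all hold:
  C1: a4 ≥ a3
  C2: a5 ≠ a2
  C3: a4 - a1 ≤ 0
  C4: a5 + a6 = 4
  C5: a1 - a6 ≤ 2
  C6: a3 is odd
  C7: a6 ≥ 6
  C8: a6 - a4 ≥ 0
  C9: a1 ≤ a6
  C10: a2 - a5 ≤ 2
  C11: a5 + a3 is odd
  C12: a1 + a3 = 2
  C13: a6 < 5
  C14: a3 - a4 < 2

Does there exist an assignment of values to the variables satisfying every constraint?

From constraint 7: a6 ≥ 6. From constraint 13: a6 ≤ 4. But 4 < 6, so no value of a6 works.

Unsatisfiable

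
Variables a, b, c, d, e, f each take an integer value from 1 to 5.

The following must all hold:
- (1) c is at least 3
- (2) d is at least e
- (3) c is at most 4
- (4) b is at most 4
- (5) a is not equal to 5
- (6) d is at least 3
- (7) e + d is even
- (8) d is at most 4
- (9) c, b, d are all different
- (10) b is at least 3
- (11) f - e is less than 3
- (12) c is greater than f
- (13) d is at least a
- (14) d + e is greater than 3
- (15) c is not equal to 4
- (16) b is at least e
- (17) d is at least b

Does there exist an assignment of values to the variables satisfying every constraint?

Unsatisfiable

Constraints 1, 3, 4, 6, 8, and 10 confine each of c, b, d to the 2 values {3, 4}.
Constraint 9 requires all 3 of them to be distinct, but only 2 values are available — impossible by the pigeonhole principle.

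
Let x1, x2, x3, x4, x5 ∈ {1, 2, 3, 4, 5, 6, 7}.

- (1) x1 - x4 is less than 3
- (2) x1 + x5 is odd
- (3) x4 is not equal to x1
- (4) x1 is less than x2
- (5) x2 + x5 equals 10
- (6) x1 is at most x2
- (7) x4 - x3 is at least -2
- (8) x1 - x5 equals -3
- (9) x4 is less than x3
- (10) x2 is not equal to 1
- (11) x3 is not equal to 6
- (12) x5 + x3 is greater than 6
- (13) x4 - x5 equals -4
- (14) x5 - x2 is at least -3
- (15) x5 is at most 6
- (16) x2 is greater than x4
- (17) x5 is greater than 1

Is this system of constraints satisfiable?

Satisfiable

Try x1 = 2, x2 = 5, x3 = 3, x4 = 1, x5 = 5.
Check constraint 1: x1 - x4 = 1; constraint 5: x2 + x5 = 10. The remaining constraints are straightforward to verify.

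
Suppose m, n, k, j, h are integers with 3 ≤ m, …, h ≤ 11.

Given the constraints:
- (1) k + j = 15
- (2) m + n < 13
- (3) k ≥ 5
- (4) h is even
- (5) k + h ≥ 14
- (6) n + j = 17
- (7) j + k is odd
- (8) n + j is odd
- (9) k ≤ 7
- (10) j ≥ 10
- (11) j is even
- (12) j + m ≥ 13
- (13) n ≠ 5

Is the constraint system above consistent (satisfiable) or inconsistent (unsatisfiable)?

Satisfiable

Take m = 5, n = 7, k = 5, j = 10, h = 10. Then constraint 1: k + j = 15; constraint 2: m + n = 12, and every other listed constraint is also met.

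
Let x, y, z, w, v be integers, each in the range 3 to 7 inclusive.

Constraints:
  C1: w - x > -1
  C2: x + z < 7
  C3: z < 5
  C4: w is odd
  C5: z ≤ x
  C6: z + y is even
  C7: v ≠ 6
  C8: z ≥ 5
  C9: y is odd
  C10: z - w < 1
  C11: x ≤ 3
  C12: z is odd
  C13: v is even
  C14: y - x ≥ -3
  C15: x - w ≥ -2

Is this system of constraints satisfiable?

From constraint 8: z ≥ 5. From constraints 5 and 11: z ≤ x and x ≤ 3, so z ≤ 3. But 3 < 5, so no value of z works.

Unsatisfiable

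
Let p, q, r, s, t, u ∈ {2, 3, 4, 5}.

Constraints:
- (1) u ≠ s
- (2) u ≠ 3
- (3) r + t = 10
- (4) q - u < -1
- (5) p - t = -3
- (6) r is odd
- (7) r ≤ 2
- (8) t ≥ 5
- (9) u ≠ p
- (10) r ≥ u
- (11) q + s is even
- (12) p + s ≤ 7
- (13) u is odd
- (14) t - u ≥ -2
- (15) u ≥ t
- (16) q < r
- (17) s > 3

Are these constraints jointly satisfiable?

Unsatisfiable

From constraints 8 and 15: u ≥ t and t ≥ 5, so u ≥ 5. From constraints 7 and 10: u ≤ r and r ≤ 2, so u ≤ 2. But 2 < 5, so no value of u works.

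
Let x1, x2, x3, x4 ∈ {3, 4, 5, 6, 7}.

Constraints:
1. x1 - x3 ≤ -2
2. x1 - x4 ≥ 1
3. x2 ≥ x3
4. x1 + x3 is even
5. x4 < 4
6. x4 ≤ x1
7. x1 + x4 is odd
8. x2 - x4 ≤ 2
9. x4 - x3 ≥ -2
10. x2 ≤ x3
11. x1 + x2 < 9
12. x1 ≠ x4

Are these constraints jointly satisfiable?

Unsatisfiable

Constraints 1, 2, and 9 give x4 − x3 ≥ -2, x3 − x1 ≥ 2, x1 − x4 ≥ 1.
Adding all 3 inequalities: the left sides telescope to 0, and the right sides sum to (-2) + 2 + 1 = 1. So 0 ≥ 1, which is false.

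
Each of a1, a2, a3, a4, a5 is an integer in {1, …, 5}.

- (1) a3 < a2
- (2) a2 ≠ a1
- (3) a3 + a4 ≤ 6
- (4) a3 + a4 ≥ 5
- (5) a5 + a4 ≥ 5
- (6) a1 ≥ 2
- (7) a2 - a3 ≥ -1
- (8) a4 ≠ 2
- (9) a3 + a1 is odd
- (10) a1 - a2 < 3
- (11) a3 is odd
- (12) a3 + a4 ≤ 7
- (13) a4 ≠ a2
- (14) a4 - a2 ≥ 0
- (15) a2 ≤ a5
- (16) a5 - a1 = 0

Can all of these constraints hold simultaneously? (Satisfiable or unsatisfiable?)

Satisfiable

The assignment a1 = 4, a2 = 3, a3 = 1, a4 = 4, a5 = 4 works:
  constraint 3 holds since a3 + a4 = 5.
  constraint 4 holds since a3 + a4 = 5.
  constraint 5 holds since a5 + a4 = 8.
The rest check out directly.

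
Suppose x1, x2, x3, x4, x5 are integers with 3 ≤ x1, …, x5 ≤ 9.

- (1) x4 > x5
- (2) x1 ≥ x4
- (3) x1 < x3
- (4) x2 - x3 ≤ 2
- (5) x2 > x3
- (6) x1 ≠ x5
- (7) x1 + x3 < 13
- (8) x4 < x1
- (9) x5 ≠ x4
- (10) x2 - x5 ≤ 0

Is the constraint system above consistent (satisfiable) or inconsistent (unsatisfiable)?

Unsatisfiable

Constraints 1, 3, 5, 8, and 10 give x5 < x4, x4 < x1, x1 < x3, x3 < x2, x2 ≤ x5. Chaining: x5 < x4 < x1 < x3 < x2 ≤ x5, which forces x5 < x5 — impossible.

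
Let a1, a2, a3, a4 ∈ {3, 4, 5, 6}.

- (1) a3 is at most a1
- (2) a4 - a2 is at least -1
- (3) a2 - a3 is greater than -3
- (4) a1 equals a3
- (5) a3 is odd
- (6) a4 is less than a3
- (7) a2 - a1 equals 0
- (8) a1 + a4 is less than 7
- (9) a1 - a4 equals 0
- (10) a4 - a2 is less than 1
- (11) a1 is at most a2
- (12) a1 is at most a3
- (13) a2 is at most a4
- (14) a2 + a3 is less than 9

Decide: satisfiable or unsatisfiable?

Constraints 1, 6, 11, and 13 give a3 ≤ a1, a1 ≤ a2, a2 ≤ a4, a4 < a3. Chaining: a3 ≤ a1 ≤ a2 ≤ a4 < a3, which forces a3 < a3 — impossible.

Unsatisfiable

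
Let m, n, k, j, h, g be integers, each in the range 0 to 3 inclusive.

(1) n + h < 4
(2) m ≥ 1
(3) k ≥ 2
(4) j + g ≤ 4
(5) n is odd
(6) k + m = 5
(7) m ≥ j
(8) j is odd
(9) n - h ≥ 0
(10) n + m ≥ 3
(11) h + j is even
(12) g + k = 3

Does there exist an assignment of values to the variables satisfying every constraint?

Satisfiable

One satisfying assignment is m = 2, n = 1, k = 3, j = 1, h = 1, g = 0.
For the less obvious constraints — constraint 1: n + h = 2; constraint 4: j + g = 1; constraint 6: k + m = 5 — and the others hold by inspection.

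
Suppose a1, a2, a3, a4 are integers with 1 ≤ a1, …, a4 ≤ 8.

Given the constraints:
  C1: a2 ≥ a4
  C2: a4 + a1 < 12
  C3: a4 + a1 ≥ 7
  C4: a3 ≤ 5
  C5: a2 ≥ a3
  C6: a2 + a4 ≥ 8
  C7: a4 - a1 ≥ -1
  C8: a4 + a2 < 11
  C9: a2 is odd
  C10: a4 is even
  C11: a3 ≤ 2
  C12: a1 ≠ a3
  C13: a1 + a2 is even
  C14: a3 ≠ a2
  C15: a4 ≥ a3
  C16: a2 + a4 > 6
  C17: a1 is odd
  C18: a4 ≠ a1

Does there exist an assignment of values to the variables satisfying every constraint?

Satisfiable

Try a1 = 5, a2 = 5, a3 = 2, a4 = 4.
Check constraint 2: a4 + a1 = 9; constraint 3: a4 + a1 = 9; constraint 6: a2 + a4 = 9. The remaining constraints are straightforward to verify.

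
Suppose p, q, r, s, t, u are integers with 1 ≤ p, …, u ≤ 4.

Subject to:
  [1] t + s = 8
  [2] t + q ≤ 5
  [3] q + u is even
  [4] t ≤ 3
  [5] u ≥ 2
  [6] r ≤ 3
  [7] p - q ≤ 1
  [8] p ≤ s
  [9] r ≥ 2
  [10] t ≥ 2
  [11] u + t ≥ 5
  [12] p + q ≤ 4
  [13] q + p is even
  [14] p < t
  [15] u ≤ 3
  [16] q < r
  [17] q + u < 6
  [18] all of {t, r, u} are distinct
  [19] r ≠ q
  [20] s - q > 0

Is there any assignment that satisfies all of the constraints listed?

Unsatisfiable

Constraints 4, 5, 6, 9, 10, and 15 confine each of t, r, u to the 2 values {2, 3}.
Constraint 18 requires all 3 of them to be distinct, but only 2 values are available — impossible by the pigeonhole principle.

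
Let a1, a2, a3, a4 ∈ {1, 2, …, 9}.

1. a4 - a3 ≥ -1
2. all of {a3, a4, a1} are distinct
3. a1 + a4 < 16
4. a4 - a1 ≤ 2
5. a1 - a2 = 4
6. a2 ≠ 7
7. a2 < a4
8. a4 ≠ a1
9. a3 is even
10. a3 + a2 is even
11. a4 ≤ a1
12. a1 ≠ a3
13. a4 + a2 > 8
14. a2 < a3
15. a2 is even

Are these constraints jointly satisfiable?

Take a1 = 8, a2 = 4, a3 = 6, a4 = 7. Then constraint 1: a4 - a3 = 1; constraint 3: a1 + a4 = 15, and every other listed constraint is also met.

Satisfiable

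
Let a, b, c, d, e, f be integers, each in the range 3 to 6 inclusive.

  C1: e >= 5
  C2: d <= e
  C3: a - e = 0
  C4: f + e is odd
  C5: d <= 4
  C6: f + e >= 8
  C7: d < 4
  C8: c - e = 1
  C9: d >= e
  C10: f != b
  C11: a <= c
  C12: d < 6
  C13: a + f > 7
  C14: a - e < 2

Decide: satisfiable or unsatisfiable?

Unsatisfiable

From constraints 1 and 9: d ≥ e and e ≥ 5, so d ≥ 5. From constraint 7: d ≤ 3. But 3 < 5, so no value of d works.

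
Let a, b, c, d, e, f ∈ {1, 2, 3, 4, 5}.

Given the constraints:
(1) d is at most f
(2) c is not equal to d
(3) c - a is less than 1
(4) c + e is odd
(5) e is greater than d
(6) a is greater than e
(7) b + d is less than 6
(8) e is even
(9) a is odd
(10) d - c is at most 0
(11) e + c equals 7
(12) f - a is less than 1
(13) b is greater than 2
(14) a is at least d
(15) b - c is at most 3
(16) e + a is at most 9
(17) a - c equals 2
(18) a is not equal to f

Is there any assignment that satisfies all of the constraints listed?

Satisfiable

Setting (a, b, c, d, e, f) = (5, 4, 3, 1, 4, 4) satisfies everything: constraint 3: c - a = -2; constraint 7: b + d = 5; constraint 10: d - c = -2, and the others follow.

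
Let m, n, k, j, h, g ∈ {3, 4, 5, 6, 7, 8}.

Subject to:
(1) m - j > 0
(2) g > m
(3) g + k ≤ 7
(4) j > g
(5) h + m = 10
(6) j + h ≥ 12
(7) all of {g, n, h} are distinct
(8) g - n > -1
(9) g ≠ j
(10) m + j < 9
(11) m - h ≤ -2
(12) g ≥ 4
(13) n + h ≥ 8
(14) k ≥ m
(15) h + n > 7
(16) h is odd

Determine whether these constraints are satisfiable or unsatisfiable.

Constraints 1, 2, and 4 give g < j, j < m, m < g. Chaining: g < j < m < g, which forces g < g — impossible.

Unsatisfiable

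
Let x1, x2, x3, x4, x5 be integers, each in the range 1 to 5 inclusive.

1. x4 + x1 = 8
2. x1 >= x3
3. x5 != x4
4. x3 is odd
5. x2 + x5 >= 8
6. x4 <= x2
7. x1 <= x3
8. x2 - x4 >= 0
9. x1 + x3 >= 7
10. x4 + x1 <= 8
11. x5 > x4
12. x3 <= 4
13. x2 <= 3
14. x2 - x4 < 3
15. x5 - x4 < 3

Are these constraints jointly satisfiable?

Unsatisfiable

From constraints 6 and 13: x4 ≤ x2 ≤ 3. From constraints 7 and 12: x1 ≤ x3 ≤ 4. Hence x4 + x1 ≤ 7. But constraint 1 requires x4 + x1 = 8, and 8 > 7. Contradiction.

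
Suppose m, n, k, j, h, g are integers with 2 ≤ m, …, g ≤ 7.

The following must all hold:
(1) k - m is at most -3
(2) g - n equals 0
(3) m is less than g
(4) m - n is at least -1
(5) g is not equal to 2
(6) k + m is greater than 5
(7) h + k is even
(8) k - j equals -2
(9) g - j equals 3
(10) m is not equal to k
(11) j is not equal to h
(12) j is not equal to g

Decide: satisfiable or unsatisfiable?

The assignment m = 6, n = 7, k = 2, j = 4, h = 2, g = 7 works:
  constraint 1 holds since k - m = -4.
  constraint 2 holds since g - n = 0.
  constraint 4 holds since m - n = -1.
The rest check out directly.

Satisfiable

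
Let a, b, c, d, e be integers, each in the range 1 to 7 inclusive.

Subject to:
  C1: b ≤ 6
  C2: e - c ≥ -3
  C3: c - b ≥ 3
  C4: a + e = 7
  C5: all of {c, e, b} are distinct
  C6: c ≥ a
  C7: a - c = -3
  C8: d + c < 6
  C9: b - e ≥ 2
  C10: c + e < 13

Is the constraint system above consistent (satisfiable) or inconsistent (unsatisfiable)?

Constraints 2, 3, and 9 give b − e ≥ 2, e − c ≥ -3, c − b ≥ 3.
Adding all 3 inequalities: the left sides telescope to 0, and the right sides sum to 2 + (-3) + 3 = 2. So 0 ≥ 2, which is false.

Unsatisfiable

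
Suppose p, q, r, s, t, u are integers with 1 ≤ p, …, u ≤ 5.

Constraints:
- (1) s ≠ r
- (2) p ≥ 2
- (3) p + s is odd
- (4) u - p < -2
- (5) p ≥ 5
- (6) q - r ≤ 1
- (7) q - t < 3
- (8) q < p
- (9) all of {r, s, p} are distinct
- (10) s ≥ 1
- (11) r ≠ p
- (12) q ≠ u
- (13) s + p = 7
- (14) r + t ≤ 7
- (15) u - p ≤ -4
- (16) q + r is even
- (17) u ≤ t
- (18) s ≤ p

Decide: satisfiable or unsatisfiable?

One satisfying assignment is p = 5, q = 2, r = 4, s = 2, t = 2, u = 1.
For the less obvious constraints — constraint 4: u - p = -4; constraint 6: q - r = -2; constraint 7: q - t = 0 — and the others hold by inspection.

Satisfiable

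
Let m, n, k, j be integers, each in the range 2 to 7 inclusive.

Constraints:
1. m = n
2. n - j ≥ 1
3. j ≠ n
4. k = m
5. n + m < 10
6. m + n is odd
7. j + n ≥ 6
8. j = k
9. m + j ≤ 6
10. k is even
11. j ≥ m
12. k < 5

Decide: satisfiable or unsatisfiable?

From constraints 1, 4, and 8, j = k = m = n, so j = n. But constraint 3 says j ≠ n. Contradiction.

Unsatisfiable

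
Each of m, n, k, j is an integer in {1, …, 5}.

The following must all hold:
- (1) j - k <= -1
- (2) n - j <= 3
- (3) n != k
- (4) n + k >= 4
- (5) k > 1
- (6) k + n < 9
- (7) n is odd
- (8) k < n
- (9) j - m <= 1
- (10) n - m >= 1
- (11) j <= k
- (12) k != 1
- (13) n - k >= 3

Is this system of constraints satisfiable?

Constraints 1, 2, and 13 give n − k ≥ 3, k − j ≥ 1, j − n ≥ -3.
Adding all 3 inequalities: the left sides telescope to 0, and the right sides sum to 3 + 1 + (-3) = 1. So 0 ≥ 1, which is false.

Unsatisfiable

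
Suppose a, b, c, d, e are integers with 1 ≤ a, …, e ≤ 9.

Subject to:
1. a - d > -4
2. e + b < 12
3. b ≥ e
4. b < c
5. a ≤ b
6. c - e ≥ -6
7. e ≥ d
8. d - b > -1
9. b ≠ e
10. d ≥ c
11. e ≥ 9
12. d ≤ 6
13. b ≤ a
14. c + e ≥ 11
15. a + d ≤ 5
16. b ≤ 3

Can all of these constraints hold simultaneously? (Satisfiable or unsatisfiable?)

From constraints 10 and 12: c ≤ d ≤ 6. From constraints 3 and 16: e ≤ b ≤ 3. Hence c + e ≤ 9. But constraint 14 requires c + e ≥ 11, and 11 > 9. Contradiction.

Unsatisfiable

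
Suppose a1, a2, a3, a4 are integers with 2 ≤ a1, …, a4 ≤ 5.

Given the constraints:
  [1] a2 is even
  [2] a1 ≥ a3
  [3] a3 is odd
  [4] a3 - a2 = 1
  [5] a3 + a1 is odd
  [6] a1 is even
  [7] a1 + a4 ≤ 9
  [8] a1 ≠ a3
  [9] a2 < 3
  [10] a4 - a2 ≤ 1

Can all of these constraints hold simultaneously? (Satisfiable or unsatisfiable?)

Setting (a1, a2, a3, a4) = (4, 2, 3, 3) satisfies everything: constraint 4: a3 - a2 = 1; constraint 7: a1 + a4 = 7, and the others follow.

Satisfiable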